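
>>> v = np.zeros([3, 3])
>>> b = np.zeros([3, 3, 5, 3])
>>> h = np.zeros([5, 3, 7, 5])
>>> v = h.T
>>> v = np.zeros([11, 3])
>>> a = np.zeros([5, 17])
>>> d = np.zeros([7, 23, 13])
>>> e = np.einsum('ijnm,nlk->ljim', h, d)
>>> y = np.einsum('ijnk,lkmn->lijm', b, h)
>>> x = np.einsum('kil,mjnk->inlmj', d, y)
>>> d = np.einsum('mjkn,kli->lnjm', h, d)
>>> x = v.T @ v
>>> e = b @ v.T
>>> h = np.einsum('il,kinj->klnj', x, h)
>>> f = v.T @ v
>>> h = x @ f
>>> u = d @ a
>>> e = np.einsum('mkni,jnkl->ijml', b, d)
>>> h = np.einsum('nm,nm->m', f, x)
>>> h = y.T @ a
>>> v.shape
(11, 3)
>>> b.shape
(3, 3, 5, 3)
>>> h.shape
(7, 3, 3, 17)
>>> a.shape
(5, 17)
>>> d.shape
(23, 5, 3, 5)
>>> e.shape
(3, 23, 3, 5)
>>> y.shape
(5, 3, 3, 7)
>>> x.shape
(3, 3)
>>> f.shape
(3, 3)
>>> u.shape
(23, 5, 3, 17)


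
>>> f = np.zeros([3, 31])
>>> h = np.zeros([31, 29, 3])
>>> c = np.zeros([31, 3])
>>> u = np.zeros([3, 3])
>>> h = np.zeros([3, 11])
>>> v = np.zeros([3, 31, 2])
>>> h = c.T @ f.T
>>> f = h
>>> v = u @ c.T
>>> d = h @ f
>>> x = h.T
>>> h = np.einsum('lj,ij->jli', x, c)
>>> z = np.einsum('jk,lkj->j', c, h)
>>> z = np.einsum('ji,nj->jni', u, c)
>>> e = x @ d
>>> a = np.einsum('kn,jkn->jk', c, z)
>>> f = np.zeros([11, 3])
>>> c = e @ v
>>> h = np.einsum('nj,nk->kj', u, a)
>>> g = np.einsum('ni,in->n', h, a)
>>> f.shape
(11, 3)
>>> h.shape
(31, 3)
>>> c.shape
(3, 31)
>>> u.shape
(3, 3)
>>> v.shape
(3, 31)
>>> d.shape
(3, 3)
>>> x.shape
(3, 3)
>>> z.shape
(3, 31, 3)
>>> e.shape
(3, 3)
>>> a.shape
(3, 31)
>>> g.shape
(31,)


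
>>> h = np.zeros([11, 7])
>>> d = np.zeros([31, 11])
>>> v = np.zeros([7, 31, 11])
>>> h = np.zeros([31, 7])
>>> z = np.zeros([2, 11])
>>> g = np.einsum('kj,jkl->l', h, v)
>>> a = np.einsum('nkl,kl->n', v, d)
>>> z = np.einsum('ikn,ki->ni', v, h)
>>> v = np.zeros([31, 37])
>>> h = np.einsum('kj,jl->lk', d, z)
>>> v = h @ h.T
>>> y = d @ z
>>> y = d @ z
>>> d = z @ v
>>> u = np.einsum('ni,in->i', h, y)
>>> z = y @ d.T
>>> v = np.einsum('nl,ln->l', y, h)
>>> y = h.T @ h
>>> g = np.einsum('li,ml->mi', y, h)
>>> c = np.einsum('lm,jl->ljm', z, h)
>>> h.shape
(7, 31)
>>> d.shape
(11, 7)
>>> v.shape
(7,)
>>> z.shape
(31, 11)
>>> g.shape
(7, 31)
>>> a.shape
(7,)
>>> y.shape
(31, 31)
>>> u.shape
(31,)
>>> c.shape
(31, 7, 11)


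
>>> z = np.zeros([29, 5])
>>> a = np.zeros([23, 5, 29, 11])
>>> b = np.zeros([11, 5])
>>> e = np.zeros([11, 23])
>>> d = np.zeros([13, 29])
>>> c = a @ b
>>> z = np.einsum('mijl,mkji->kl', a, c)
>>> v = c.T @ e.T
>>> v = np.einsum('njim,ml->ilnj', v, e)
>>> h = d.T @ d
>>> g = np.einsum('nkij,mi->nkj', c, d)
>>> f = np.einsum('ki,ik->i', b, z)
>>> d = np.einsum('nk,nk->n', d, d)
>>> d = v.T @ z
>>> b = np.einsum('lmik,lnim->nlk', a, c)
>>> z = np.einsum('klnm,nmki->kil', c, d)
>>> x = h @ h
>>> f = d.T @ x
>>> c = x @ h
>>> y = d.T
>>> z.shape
(23, 11, 5)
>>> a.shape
(23, 5, 29, 11)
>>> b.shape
(5, 23, 11)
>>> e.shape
(11, 23)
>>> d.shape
(29, 5, 23, 11)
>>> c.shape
(29, 29)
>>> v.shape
(5, 23, 5, 29)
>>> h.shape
(29, 29)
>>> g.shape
(23, 5, 5)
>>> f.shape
(11, 23, 5, 29)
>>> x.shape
(29, 29)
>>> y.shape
(11, 23, 5, 29)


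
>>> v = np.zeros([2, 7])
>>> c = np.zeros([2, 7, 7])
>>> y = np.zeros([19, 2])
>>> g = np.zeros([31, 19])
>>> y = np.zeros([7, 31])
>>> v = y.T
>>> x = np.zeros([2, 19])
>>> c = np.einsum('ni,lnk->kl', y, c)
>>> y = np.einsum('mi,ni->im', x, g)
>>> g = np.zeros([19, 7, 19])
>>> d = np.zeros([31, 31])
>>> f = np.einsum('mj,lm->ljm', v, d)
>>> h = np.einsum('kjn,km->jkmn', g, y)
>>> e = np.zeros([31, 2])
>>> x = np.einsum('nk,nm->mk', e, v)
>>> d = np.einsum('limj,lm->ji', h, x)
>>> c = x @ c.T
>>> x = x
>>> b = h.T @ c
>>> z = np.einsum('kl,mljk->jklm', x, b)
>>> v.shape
(31, 7)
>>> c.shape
(7, 7)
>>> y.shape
(19, 2)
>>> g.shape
(19, 7, 19)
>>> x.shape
(7, 2)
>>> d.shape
(19, 19)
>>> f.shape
(31, 7, 31)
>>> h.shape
(7, 19, 2, 19)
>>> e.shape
(31, 2)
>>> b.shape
(19, 2, 19, 7)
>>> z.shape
(19, 7, 2, 19)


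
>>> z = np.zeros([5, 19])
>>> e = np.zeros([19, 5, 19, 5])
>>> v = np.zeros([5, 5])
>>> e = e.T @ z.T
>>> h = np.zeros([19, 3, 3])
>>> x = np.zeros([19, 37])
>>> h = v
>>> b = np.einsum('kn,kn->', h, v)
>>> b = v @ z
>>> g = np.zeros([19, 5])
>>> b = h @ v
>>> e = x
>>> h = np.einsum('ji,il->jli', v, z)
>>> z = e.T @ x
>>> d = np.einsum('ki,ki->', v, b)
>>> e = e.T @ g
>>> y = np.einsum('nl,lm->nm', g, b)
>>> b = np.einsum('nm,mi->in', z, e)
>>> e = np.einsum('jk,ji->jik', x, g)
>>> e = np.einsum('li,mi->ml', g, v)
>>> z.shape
(37, 37)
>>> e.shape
(5, 19)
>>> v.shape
(5, 5)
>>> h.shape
(5, 19, 5)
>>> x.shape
(19, 37)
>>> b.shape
(5, 37)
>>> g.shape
(19, 5)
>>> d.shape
()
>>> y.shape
(19, 5)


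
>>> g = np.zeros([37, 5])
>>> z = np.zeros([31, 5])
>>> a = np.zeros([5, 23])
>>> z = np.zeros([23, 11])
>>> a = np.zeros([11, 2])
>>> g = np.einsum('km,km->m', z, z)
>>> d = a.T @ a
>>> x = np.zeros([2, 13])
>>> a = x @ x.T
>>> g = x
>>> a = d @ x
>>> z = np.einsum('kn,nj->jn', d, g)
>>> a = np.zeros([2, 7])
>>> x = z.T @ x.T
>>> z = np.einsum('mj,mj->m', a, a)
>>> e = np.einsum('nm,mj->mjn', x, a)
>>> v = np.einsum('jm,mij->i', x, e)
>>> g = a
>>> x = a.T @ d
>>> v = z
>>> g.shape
(2, 7)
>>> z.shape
(2,)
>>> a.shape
(2, 7)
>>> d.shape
(2, 2)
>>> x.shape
(7, 2)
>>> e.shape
(2, 7, 2)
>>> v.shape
(2,)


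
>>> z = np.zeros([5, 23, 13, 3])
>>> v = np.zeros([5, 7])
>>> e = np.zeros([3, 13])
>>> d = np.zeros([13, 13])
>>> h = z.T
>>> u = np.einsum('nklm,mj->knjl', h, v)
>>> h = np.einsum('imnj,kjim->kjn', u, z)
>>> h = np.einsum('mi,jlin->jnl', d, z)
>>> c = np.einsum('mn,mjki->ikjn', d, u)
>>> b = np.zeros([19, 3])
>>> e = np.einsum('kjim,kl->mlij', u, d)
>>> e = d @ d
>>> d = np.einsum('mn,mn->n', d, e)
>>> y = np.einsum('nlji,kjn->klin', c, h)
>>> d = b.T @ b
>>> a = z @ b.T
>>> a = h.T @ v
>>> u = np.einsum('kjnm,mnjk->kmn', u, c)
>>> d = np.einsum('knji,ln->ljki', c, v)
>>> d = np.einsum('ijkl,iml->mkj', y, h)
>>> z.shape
(5, 23, 13, 3)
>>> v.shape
(5, 7)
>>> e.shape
(13, 13)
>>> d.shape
(3, 13, 7)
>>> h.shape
(5, 3, 23)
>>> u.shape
(13, 23, 7)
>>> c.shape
(23, 7, 3, 13)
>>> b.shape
(19, 3)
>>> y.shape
(5, 7, 13, 23)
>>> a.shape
(23, 3, 7)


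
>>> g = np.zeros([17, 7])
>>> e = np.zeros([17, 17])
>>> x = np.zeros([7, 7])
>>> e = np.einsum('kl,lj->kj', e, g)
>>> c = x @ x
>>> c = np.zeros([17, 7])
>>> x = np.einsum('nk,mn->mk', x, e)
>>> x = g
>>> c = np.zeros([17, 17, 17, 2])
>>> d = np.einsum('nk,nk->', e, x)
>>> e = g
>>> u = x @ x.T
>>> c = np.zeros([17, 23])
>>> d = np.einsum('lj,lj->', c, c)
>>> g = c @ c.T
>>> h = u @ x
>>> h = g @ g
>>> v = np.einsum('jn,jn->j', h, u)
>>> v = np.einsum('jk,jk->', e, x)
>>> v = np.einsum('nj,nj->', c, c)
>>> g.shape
(17, 17)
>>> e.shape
(17, 7)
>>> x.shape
(17, 7)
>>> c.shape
(17, 23)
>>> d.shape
()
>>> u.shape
(17, 17)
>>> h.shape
(17, 17)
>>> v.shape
()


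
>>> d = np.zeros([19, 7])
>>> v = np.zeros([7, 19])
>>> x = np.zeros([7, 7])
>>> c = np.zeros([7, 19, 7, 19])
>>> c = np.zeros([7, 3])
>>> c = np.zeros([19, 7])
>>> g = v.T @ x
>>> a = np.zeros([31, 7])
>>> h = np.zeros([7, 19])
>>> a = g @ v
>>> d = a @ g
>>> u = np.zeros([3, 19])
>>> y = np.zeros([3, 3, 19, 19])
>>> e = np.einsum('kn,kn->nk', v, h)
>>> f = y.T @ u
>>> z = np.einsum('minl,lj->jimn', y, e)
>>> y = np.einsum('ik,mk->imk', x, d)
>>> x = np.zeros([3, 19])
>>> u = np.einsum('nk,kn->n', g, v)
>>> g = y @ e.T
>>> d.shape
(19, 7)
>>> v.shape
(7, 19)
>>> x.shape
(3, 19)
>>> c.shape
(19, 7)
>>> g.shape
(7, 19, 19)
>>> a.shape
(19, 19)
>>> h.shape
(7, 19)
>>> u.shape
(19,)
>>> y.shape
(7, 19, 7)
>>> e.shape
(19, 7)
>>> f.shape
(19, 19, 3, 19)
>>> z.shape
(7, 3, 3, 19)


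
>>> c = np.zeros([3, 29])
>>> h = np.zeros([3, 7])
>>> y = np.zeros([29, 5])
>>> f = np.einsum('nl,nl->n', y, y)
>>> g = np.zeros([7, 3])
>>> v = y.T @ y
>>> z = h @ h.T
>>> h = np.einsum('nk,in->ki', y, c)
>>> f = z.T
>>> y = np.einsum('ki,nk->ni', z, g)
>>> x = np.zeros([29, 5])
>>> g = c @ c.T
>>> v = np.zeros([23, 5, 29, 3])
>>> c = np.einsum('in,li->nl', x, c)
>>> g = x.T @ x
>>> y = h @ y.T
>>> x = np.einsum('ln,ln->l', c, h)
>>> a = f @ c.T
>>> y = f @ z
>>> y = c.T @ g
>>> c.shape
(5, 3)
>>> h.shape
(5, 3)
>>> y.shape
(3, 5)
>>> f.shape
(3, 3)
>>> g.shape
(5, 5)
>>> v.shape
(23, 5, 29, 3)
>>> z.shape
(3, 3)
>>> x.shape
(5,)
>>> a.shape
(3, 5)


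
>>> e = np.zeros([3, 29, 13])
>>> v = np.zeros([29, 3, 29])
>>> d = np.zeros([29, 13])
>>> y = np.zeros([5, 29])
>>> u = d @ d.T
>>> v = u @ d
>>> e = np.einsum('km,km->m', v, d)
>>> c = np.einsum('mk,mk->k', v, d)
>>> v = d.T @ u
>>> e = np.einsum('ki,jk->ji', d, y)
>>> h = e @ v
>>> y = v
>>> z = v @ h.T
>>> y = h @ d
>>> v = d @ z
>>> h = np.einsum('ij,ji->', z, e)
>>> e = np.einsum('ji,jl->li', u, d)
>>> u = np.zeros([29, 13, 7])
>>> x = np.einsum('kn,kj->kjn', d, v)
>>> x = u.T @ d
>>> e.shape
(13, 29)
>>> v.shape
(29, 5)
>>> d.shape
(29, 13)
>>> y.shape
(5, 13)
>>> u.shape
(29, 13, 7)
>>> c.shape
(13,)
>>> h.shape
()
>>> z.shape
(13, 5)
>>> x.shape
(7, 13, 13)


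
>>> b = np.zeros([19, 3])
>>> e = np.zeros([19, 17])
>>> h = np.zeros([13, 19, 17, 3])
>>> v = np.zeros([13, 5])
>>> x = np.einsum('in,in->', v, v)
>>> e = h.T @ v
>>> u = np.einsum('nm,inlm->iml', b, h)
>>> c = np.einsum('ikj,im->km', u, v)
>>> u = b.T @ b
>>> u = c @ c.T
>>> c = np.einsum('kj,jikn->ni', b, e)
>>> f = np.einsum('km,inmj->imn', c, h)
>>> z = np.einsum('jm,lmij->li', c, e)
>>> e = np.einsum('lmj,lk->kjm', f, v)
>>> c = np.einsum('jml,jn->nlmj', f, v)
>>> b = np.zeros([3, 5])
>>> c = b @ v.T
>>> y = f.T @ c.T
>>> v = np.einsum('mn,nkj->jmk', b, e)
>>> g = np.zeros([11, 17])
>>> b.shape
(3, 5)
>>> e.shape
(5, 19, 17)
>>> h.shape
(13, 19, 17, 3)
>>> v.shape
(17, 3, 19)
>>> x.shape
()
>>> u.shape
(3, 3)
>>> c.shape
(3, 13)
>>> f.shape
(13, 17, 19)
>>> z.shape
(3, 19)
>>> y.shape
(19, 17, 3)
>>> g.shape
(11, 17)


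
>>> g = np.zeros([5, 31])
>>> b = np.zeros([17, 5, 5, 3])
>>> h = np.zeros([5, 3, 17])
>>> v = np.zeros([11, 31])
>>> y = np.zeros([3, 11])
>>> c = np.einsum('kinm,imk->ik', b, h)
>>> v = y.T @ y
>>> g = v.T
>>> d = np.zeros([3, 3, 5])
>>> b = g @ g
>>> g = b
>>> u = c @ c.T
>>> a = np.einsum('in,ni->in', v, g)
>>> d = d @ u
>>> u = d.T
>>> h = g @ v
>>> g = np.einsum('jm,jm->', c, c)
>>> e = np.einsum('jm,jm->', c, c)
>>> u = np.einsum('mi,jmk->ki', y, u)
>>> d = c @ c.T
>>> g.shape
()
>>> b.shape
(11, 11)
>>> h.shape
(11, 11)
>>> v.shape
(11, 11)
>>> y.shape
(3, 11)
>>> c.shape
(5, 17)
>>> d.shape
(5, 5)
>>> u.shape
(3, 11)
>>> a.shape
(11, 11)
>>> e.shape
()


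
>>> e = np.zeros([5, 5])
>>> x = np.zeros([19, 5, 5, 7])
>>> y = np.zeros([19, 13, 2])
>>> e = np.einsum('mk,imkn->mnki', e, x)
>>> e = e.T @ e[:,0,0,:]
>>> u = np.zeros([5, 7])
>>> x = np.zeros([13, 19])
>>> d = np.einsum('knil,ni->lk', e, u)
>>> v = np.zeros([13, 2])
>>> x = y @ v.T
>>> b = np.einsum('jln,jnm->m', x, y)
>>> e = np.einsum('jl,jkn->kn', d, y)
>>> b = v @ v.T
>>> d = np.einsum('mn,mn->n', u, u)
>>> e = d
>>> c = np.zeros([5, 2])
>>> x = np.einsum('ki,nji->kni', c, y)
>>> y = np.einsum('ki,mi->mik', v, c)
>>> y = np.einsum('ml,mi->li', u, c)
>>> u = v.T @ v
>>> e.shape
(7,)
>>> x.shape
(5, 19, 2)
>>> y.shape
(7, 2)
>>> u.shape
(2, 2)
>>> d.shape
(7,)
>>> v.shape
(13, 2)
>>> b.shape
(13, 13)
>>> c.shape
(5, 2)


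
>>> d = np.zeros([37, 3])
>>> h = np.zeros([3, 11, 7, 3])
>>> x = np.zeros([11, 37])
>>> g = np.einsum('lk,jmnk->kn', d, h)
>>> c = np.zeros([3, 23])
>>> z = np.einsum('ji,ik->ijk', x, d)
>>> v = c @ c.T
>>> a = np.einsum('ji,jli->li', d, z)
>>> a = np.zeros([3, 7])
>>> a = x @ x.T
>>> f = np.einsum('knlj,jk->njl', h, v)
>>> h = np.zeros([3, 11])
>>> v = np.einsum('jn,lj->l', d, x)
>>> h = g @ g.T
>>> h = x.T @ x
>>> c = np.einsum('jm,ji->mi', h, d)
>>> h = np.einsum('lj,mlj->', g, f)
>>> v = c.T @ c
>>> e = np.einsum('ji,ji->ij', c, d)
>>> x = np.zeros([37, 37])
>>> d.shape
(37, 3)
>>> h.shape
()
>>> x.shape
(37, 37)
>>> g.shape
(3, 7)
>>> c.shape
(37, 3)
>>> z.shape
(37, 11, 3)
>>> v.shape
(3, 3)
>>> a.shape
(11, 11)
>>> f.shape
(11, 3, 7)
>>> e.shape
(3, 37)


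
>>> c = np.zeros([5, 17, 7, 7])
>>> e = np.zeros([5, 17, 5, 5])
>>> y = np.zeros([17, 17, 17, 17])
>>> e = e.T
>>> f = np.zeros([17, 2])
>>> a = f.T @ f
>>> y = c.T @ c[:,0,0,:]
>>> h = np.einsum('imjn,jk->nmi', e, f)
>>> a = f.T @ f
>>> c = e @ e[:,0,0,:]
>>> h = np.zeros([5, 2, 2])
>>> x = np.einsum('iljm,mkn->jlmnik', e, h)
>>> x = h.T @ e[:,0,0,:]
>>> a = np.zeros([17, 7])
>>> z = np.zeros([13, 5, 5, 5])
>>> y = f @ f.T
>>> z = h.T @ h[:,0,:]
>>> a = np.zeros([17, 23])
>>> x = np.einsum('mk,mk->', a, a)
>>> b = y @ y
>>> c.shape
(5, 5, 17, 5)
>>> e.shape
(5, 5, 17, 5)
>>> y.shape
(17, 17)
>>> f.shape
(17, 2)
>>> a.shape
(17, 23)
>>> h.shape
(5, 2, 2)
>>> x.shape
()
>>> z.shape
(2, 2, 2)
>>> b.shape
(17, 17)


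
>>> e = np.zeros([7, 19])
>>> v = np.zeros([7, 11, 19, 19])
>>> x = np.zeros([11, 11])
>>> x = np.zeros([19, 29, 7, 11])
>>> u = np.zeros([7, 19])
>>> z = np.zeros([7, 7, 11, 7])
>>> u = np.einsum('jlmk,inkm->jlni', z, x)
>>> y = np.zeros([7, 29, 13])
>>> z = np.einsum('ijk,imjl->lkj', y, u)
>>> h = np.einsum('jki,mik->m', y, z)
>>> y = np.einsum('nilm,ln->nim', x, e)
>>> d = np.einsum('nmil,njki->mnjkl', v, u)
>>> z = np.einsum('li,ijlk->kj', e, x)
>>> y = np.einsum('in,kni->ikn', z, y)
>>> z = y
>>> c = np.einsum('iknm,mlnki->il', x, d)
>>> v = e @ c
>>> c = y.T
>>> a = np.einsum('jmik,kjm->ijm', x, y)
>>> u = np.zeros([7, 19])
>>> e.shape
(7, 19)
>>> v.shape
(7, 7)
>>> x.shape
(19, 29, 7, 11)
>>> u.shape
(7, 19)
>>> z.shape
(11, 19, 29)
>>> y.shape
(11, 19, 29)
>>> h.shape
(19,)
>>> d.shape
(11, 7, 7, 29, 19)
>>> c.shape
(29, 19, 11)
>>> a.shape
(7, 19, 29)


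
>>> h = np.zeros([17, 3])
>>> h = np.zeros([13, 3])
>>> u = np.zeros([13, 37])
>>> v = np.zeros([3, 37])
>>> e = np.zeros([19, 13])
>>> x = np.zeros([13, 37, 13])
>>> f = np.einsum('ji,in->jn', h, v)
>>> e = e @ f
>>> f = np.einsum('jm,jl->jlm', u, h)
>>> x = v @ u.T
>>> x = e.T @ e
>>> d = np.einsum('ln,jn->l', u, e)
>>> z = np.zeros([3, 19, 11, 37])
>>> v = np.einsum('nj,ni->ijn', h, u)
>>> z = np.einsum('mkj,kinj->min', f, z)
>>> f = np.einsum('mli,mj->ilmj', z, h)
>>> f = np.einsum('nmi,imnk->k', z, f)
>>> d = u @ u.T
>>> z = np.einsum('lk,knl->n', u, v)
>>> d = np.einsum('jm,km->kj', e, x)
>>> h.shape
(13, 3)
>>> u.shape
(13, 37)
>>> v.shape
(37, 3, 13)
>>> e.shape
(19, 37)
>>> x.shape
(37, 37)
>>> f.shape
(3,)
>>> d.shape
(37, 19)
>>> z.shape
(3,)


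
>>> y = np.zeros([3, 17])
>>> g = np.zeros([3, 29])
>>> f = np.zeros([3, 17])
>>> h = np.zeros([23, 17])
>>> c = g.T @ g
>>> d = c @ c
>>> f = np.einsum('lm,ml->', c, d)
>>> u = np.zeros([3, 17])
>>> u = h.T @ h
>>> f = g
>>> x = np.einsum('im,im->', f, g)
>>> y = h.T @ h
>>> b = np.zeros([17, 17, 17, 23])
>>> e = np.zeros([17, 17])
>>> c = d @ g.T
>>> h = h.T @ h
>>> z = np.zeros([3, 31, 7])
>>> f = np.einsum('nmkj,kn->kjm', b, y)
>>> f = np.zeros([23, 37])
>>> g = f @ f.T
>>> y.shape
(17, 17)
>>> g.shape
(23, 23)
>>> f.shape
(23, 37)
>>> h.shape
(17, 17)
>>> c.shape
(29, 3)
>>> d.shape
(29, 29)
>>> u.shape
(17, 17)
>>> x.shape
()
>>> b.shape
(17, 17, 17, 23)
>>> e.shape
(17, 17)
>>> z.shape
(3, 31, 7)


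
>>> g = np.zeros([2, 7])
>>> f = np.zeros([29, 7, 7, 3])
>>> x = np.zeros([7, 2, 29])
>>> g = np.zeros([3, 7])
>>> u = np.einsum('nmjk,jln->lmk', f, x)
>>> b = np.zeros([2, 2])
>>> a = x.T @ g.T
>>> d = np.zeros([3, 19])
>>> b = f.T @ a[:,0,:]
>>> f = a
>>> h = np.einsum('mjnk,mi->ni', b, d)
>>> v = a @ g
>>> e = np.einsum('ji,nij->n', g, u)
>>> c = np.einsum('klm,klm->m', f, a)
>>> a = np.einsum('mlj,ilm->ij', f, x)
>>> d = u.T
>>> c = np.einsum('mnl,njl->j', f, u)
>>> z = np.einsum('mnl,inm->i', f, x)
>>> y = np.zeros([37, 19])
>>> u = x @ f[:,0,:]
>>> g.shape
(3, 7)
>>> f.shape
(29, 2, 3)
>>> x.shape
(7, 2, 29)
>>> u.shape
(7, 2, 3)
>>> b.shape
(3, 7, 7, 3)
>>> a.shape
(7, 3)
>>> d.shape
(3, 7, 2)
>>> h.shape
(7, 19)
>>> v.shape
(29, 2, 7)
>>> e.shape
(2,)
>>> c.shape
(7,)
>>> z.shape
(7,)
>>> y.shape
(37, 19)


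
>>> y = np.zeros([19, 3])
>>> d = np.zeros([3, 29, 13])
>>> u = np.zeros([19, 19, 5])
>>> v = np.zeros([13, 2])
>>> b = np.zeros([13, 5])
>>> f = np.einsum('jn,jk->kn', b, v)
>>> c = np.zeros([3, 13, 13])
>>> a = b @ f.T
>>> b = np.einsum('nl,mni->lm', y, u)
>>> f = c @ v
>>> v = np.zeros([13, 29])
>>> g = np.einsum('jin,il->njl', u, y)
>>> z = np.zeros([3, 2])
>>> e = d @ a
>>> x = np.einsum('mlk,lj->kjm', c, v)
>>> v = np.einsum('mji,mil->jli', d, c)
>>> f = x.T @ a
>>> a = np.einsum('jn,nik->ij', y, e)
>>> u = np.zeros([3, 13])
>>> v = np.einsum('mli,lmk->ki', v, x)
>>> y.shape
(19, 3)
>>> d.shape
(3, 29, 13)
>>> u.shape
(3, 13)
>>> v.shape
(3, 13)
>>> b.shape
(3, 19)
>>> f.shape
(3, 29, 2)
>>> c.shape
(3, 13, 13)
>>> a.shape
(29, 19)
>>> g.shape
(5, 19, 3)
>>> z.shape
(3, 2)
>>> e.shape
(3, 29, 2)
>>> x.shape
(13, 29, 3)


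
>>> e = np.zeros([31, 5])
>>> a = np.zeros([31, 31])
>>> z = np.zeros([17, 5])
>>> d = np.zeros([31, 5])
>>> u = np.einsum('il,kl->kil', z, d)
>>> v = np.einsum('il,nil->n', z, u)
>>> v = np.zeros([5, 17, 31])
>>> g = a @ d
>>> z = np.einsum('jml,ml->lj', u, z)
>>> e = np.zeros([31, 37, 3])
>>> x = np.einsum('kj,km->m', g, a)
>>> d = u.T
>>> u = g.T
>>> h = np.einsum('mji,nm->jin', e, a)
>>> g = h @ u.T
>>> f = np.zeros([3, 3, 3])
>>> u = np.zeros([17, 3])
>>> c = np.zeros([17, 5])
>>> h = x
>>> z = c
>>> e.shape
(31, 37, 3)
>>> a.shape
(31, 31)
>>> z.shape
(17, 5)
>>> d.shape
(5, 17, 31)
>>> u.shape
(17, 3)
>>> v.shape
(5, 17, 31)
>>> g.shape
(37, 3, 5)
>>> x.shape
(31,)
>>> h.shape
(31,)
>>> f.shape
(3, 3, 3)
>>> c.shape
(17, 5)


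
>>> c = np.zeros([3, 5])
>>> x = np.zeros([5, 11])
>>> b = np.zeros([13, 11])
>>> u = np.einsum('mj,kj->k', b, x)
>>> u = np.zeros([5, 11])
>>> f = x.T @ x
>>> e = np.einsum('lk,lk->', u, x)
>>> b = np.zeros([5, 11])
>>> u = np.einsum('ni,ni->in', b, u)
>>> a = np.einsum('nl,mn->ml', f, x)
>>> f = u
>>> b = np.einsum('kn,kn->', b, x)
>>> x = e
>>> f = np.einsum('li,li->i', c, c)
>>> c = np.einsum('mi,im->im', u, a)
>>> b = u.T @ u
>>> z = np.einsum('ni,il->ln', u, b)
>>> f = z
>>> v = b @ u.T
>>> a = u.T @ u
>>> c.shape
(5, 11)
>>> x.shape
()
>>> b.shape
(5, 5)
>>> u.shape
(11, 5)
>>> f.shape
(5, 11)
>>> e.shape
()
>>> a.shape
(5, 5)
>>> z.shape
(5, 11)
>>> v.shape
(5, 11)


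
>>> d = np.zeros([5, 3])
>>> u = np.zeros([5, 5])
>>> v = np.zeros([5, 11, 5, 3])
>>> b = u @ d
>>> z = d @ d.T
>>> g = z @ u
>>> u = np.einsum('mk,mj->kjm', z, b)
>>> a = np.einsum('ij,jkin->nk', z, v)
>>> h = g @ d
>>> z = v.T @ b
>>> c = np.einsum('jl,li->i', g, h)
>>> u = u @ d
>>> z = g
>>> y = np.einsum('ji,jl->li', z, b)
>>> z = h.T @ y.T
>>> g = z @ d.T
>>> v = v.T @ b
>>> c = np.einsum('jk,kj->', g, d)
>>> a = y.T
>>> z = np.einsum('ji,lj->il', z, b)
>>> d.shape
(5, 3)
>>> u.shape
(5, 3, 3)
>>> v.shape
(3, 5, 11, 3)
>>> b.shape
(5, 3)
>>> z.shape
(3, 5)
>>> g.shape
(3, 5)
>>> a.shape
(5, 3)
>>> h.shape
(5, 3)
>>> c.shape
()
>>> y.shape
(3, 5)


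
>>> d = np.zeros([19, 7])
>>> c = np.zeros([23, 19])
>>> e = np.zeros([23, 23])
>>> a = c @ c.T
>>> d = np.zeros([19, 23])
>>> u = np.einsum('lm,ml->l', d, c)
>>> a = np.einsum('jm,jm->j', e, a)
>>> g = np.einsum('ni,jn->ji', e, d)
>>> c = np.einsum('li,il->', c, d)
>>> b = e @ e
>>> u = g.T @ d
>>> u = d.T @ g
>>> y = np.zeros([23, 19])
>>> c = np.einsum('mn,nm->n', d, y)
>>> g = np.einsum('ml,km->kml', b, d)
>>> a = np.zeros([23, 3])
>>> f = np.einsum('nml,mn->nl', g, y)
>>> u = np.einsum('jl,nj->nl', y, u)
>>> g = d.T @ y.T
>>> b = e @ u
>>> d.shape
(19, 23)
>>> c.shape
(23,)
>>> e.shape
(23, 23)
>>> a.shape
(23, 3)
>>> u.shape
(23, 19)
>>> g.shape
(23, 23)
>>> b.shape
(23, 19)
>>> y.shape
(23, 19)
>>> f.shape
(19, 23)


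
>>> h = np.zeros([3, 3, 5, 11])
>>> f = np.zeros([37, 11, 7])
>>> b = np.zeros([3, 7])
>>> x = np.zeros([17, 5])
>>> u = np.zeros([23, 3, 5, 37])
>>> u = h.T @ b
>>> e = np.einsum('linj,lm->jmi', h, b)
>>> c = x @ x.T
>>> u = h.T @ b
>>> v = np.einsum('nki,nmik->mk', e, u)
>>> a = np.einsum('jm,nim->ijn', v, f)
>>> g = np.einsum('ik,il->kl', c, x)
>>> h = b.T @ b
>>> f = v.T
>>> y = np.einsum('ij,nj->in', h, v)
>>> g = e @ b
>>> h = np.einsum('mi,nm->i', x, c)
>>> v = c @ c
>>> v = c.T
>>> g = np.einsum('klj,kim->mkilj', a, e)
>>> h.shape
(5,)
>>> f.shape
(7, 5)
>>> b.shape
(3, 7)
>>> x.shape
(17, 5)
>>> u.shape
(11, 5, 3, 7)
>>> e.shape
(11, 7, 3)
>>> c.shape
(17, 17)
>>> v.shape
(17, 17)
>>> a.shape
(11, 5, 37)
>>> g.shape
(3, 11, 7, 5, 37)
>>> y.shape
(7, 5)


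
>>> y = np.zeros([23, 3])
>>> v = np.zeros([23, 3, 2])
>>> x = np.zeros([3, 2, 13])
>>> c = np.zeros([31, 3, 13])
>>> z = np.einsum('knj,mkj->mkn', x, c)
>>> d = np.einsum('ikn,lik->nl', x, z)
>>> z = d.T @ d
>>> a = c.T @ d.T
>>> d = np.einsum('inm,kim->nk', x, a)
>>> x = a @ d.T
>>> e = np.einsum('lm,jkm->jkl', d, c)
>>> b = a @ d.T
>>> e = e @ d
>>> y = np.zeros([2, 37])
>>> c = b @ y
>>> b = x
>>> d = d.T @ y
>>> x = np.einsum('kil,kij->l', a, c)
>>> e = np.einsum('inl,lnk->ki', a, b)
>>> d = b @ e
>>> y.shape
(2, 37)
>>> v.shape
(23, 3, 2)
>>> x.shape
(13,)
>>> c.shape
(13, 3, 37)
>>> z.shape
(31, 31)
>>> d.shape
(13, 3, 13)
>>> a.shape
(13, 3, 13)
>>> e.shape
(2, 13)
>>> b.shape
(13, 3, 2)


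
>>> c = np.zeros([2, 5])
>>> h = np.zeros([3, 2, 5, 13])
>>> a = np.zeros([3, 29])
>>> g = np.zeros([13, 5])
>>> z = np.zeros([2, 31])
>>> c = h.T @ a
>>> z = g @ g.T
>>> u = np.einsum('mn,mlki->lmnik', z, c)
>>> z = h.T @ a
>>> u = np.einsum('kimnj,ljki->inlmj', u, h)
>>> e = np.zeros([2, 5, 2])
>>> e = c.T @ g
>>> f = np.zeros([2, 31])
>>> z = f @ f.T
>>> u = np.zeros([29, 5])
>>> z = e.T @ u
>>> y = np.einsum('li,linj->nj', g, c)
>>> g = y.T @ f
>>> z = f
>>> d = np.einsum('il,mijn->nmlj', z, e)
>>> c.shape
(13, 5, 2, 29)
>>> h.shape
(3, 2, 5, 13)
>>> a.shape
(3, 29)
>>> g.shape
(29, 31)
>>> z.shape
(2, 31)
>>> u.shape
(29, 5)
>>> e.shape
(29, 2, 5, 5)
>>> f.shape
(2, 31)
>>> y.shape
(2, 29)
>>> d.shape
(5, 29, 31, 5)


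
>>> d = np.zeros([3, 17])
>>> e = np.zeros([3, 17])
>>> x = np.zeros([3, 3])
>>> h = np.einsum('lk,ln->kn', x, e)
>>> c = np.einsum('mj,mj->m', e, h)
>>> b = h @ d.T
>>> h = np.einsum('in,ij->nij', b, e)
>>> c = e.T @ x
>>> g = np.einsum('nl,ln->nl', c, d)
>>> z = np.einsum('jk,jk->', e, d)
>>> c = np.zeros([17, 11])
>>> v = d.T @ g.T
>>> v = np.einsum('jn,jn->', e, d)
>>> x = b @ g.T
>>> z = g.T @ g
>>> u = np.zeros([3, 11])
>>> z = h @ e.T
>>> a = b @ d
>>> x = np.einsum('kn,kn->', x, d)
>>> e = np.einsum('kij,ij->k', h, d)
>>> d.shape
(3, 17)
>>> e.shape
(3,)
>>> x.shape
()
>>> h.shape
(3, 3, 17)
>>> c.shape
(17, 11)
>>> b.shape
(3, 3)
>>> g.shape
(17, 3)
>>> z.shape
(3, 3, 3)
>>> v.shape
()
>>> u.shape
(3, 11)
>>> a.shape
(3, 17)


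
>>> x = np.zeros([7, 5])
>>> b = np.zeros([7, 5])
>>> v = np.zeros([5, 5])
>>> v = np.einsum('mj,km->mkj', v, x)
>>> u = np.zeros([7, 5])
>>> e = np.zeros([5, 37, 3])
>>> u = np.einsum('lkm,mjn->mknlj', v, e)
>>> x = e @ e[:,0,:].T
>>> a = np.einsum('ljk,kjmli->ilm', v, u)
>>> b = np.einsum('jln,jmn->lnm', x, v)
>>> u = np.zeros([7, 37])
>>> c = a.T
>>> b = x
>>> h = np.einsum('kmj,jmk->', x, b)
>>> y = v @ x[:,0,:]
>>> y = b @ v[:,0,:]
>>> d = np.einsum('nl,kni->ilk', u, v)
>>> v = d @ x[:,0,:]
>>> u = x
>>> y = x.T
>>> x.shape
(5, 37, 5)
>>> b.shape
(5, 37, 5)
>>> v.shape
(5, 37, 5)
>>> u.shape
(5, 37, 5)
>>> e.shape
(5, 37, 3)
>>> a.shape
(37, 5, 3)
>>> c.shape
(3, 5, 37)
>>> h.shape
()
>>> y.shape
(5, 37, 5)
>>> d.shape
(5, 37, 5)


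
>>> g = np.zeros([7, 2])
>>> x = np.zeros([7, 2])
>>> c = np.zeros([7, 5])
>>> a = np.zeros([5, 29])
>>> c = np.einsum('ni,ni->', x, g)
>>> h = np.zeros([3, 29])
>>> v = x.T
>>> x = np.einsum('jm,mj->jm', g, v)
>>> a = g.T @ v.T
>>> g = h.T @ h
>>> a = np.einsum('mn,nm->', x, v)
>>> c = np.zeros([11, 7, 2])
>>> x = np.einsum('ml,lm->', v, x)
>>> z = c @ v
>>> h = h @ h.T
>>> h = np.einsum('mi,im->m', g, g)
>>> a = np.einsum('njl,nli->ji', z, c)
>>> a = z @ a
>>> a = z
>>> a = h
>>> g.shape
(29, 29)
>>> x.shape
()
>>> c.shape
(11, 7, 2)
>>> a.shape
(29,)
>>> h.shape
(29,)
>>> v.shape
(2, 7)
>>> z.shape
(11, 7, 7)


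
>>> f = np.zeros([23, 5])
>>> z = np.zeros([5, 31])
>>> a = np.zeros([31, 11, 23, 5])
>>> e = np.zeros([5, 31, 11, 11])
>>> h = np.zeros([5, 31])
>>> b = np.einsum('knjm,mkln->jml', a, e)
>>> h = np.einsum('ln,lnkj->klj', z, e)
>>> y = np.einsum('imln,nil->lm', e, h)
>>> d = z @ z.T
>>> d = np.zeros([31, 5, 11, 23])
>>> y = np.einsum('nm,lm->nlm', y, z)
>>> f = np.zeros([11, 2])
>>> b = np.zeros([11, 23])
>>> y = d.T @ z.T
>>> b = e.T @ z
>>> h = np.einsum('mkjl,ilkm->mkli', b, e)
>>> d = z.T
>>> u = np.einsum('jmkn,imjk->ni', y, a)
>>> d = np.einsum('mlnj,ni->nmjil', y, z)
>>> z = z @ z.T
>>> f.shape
(11, 2)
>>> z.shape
(5, 5)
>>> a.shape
(31, 11, 23, 5)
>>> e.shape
(5, 31, 11, 11)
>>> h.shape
(11, 11, 31, 5)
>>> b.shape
(11, 11, 31, 31)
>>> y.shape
(23, 11, 5, 5)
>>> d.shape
(5, 23, 5, 31, 11)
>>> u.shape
(5, 31)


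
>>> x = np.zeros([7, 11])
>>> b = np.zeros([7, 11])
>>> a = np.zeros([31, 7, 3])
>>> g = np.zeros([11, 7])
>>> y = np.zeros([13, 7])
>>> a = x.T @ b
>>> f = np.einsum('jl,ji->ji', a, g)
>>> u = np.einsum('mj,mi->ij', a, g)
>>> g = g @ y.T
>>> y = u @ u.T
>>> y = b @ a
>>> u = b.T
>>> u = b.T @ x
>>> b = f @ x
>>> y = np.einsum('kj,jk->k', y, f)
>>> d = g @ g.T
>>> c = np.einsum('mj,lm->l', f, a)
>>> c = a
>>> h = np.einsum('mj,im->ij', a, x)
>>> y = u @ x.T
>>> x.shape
(7, 11)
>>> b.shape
(11, 11)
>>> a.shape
(11, 11)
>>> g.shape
(11, 13)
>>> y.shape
(11, 7)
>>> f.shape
(11, 7)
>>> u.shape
(11, 11)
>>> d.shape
(11, 11)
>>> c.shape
(11, 11)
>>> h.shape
(7, 11)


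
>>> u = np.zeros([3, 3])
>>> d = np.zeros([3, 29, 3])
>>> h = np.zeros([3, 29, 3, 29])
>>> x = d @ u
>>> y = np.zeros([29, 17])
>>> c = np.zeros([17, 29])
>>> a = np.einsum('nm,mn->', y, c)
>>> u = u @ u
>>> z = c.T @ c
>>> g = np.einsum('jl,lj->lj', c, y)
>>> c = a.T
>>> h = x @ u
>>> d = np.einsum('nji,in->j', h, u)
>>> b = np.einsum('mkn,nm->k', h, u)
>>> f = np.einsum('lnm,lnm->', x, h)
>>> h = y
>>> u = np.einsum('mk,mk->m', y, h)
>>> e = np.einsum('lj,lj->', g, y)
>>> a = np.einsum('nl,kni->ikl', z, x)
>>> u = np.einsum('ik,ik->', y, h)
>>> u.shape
()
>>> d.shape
(29,)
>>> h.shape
(29, 17)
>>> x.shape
(3, 29, 3)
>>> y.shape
(29, 17)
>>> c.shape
()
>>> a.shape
(3, 3, 29)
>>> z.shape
(29, 29)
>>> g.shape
(29, 17)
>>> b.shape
(29,)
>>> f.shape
()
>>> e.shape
()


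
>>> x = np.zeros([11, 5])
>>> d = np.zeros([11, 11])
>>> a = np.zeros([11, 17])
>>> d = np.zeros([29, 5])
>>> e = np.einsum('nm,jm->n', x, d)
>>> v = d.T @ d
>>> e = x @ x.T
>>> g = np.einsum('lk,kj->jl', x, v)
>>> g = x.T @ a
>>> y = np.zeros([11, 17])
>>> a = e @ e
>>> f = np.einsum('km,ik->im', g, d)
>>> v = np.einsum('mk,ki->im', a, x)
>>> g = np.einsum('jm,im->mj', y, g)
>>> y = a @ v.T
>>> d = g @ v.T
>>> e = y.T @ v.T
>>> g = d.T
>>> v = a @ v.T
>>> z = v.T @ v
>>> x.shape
(11, 5)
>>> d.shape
(17, 5)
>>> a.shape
(11, 11)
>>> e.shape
(5, 5)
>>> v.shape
(11, 5)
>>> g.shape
(5, 17)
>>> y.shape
(11, 5)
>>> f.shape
(29, 17)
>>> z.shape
(5, 5)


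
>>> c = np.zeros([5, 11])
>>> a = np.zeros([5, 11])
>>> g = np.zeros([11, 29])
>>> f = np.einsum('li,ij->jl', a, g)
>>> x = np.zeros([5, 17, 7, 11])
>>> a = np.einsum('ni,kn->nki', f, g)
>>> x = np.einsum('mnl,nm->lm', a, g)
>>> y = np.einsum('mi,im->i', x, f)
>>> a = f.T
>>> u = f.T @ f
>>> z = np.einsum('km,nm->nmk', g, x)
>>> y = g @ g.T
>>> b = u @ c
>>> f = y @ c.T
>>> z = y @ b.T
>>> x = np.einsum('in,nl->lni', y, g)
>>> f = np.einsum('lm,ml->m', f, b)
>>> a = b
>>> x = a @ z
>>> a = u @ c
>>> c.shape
(5, 11)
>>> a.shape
(5, 11)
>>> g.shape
(11, 29)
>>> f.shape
(5,)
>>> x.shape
(5, 5)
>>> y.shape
(11, 11)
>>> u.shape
(5, 5)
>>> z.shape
(11, 5)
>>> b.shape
(5, 11)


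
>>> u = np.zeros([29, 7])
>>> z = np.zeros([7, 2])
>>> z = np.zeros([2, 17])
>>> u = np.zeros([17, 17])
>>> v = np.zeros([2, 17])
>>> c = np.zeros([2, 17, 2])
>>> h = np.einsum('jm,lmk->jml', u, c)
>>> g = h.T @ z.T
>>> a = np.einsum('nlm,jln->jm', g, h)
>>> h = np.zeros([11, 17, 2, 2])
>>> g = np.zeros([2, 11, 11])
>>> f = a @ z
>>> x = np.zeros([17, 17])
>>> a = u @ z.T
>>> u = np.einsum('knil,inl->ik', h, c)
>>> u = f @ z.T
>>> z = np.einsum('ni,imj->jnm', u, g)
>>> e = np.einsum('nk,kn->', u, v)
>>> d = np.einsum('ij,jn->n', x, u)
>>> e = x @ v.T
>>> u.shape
(17, 2)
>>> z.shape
(11, 17, 11)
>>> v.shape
(2, 17)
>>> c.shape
(2, 17, 2)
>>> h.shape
(11, 17, 2, 2)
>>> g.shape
(2, 11, 11)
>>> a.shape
(17, 2)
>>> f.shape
(17, 17)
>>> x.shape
(17, 17)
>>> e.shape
(17, 2)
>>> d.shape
(2,)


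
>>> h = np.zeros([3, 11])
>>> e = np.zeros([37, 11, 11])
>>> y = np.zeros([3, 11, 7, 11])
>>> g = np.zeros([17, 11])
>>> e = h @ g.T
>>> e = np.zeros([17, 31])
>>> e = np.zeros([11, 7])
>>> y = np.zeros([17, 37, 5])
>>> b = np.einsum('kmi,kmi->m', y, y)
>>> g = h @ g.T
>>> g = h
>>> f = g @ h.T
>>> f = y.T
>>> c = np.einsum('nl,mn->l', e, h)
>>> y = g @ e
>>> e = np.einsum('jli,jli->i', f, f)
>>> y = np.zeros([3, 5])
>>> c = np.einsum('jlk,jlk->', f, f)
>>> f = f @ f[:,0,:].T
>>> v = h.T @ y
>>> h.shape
(3, 11)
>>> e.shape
(17,)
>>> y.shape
(3, 5)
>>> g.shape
(3, 11)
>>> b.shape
(37,)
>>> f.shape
(5, 37, 5)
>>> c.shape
()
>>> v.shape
(11, 5)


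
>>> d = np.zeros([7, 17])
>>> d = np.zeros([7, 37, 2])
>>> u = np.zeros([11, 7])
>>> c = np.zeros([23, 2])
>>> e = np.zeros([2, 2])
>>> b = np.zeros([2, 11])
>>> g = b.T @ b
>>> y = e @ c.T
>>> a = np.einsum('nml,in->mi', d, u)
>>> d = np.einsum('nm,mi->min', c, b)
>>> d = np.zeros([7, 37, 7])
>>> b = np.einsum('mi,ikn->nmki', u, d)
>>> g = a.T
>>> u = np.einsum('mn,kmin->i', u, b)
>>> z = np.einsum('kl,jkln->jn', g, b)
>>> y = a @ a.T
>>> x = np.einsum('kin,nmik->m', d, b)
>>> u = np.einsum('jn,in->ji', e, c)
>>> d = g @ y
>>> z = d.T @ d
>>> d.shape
(11, 37)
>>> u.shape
(2, 23)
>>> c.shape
(23, 2)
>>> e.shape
(2, 2)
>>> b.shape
(7, 11, 37, 7)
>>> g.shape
(11, 37)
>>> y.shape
(37, 37)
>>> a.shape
(37, 11)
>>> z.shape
(37, 37)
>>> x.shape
(11,)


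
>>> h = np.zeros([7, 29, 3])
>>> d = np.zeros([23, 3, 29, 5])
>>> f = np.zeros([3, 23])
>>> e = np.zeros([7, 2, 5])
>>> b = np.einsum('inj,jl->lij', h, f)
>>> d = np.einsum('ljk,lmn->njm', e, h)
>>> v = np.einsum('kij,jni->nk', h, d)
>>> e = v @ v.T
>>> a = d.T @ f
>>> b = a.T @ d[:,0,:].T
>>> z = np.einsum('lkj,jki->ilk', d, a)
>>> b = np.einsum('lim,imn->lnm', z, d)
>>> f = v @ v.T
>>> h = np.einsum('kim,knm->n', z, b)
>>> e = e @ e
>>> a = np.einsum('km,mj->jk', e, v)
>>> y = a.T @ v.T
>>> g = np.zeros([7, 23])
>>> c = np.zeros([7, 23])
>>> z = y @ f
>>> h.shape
(29,)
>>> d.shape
(3, 2, 29)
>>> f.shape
(2, 2)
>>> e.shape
(2, 2)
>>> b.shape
(23, 29, 2)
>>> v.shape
(2, 7)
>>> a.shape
(7, 2)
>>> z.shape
(2, 2)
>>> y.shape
(2, 2)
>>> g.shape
(7, 23)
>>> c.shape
(7, 23)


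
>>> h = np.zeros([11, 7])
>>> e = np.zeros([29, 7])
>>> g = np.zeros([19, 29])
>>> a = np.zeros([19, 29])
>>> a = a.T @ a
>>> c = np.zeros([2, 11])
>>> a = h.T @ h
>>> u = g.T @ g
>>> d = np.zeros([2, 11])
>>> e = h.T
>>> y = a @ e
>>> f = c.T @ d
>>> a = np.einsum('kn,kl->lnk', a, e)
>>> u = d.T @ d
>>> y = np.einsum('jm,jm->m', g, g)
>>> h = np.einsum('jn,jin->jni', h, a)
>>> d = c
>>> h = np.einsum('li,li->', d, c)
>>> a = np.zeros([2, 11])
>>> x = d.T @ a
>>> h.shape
()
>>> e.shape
(7, 11)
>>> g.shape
(19, 29)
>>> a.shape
(2, 11)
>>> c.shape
(2, 11)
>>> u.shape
(11, 11)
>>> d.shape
(2, 11)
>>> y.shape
(29,)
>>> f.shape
(11, 11)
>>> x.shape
(11, 11)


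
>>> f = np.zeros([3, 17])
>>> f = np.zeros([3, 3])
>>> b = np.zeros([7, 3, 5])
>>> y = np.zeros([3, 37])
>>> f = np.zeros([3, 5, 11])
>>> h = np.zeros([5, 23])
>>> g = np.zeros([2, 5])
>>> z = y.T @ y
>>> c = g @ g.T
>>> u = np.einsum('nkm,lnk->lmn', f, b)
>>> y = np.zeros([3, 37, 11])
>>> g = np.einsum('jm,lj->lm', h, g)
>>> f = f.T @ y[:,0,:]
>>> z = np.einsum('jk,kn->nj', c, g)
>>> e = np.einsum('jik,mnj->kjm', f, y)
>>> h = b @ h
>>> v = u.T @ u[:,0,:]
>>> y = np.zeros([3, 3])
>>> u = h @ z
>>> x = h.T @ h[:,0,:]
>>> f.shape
(11, 5, 11)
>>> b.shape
(7, 3, 5)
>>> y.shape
(3, 3)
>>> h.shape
(7, 3, 23)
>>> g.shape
(2, 23)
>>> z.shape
(23, 2)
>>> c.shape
(2, 2)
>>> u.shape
(7, 3, 2)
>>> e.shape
(11, 11, 3)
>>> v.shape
(3, 11, 3)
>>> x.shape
(23, 3, 23)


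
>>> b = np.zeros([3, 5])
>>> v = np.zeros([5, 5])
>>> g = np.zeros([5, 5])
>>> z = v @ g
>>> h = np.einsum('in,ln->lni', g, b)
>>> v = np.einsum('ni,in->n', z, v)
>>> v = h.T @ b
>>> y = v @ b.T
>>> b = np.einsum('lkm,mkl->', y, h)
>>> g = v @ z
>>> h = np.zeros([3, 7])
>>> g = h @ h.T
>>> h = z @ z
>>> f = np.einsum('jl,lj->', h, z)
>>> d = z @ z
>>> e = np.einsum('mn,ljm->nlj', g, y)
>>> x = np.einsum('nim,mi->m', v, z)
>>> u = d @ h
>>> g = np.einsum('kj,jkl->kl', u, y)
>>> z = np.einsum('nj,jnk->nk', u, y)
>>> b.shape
()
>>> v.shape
(5, 5, 5)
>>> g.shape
(5, 3)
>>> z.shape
(5, 3)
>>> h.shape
(5, 5)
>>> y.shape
(5, 5, 3)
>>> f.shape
()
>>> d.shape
(5, 5)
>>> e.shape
(3, 5, 5)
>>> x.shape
(5,)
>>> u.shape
(5, 5)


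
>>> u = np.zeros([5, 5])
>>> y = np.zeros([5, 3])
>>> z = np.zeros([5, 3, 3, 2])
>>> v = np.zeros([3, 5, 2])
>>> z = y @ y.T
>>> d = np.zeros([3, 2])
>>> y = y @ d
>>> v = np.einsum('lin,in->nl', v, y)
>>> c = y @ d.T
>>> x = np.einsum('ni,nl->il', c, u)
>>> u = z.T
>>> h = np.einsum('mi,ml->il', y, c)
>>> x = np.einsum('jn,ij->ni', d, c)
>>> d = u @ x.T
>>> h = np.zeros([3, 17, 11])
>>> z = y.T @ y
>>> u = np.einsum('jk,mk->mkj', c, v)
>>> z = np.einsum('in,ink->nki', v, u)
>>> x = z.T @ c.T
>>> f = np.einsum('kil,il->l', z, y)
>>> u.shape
(2, 3, 5)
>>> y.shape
(5, 2)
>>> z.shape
(3, 5, 2)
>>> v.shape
(2, 3)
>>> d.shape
(5, 2)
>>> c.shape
(5, 3)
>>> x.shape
(2, 5, 5)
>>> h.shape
(3, 17, 11)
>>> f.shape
(2,)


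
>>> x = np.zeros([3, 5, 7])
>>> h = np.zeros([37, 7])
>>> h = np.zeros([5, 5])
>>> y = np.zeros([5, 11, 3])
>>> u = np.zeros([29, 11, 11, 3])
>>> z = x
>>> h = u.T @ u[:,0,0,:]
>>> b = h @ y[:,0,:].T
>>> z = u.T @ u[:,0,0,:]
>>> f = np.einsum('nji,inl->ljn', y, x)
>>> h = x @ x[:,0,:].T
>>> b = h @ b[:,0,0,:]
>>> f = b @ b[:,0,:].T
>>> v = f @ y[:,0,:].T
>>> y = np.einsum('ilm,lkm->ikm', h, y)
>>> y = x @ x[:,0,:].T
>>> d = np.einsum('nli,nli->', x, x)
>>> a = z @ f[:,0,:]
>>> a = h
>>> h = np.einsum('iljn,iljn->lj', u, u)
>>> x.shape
(3, 5, 7)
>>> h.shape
(11, 11)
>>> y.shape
(3, 5, 3)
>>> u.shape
(29, 11, 11, 3)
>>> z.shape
(3, 11, 11, 3)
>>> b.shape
(3, 5, 5)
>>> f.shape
(3, 5, 3)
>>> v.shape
(3, 5, 5)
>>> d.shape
()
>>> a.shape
(3, 5, 3)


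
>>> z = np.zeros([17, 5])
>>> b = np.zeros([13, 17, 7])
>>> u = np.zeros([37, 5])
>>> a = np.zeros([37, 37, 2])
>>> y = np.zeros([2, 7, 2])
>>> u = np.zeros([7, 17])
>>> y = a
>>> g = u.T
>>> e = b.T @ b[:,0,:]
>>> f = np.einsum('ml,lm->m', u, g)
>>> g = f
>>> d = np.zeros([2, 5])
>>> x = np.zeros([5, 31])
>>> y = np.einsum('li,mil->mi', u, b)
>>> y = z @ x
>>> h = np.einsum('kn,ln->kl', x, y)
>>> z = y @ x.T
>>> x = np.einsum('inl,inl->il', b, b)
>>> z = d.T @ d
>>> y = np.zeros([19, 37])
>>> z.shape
(5, 5)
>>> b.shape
(13, 17, 7)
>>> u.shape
(7, 17)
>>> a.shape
(37, 37, 2)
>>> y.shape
(19, 37)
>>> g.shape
(7,)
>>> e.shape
(7, 17, 7)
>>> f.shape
(7,)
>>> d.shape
(2, 5)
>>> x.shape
(13, 7)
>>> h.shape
(5, 17)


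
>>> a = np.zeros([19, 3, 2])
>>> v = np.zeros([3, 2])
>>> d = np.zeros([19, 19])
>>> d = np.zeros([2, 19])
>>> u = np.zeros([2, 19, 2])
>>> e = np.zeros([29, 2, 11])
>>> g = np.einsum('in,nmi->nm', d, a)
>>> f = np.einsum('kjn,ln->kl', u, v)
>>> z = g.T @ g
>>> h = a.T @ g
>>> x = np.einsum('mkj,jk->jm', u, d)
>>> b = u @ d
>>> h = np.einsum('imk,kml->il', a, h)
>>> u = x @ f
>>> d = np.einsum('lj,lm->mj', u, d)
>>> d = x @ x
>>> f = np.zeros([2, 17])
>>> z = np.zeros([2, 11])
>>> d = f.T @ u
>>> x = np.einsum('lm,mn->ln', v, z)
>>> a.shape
(19, 3, 2)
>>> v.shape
(3, 2)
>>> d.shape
(17, 3)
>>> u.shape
(2, 3)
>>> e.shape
(29, 2, 11)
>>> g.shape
(19, 3)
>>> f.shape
(2, 17)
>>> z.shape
(2, 11)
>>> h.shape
(19, 3)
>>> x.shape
(3, 11)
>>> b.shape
(2, 19, 19)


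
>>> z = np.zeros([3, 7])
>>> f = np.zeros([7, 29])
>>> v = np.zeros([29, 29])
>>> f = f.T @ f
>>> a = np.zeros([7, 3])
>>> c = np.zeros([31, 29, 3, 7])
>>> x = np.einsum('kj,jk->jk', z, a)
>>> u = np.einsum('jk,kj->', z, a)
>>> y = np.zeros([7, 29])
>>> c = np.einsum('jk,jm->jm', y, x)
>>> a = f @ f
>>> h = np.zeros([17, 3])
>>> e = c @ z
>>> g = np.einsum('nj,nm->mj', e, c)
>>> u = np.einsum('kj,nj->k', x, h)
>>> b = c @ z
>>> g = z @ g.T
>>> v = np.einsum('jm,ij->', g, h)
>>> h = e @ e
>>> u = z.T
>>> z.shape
(3, 7)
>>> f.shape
(29, 29)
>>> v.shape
()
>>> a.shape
(29, 29)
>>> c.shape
(7, 3)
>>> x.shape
(7, 3)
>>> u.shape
(7, 3)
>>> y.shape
(7, 29)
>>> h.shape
(7, 7)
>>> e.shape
(7, 7)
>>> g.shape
(3, 3)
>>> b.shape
(7, 7)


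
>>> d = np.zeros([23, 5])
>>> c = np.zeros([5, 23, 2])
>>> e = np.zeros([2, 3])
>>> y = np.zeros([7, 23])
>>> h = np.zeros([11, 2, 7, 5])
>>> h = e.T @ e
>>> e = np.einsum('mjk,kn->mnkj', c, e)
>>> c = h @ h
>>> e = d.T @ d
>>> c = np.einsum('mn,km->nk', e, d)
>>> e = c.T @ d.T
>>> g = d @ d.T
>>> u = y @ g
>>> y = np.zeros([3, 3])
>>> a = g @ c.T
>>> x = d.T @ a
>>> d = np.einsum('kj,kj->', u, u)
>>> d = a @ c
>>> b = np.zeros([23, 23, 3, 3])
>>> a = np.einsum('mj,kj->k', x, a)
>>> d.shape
(23, 23)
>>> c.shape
(5, 23)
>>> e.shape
(23, 23)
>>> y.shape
(3, 3)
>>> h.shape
(3, 3)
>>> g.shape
(23, 23)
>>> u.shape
(7, 23)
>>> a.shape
(23,)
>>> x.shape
(5, 5)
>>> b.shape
(23, 23, 3, 3)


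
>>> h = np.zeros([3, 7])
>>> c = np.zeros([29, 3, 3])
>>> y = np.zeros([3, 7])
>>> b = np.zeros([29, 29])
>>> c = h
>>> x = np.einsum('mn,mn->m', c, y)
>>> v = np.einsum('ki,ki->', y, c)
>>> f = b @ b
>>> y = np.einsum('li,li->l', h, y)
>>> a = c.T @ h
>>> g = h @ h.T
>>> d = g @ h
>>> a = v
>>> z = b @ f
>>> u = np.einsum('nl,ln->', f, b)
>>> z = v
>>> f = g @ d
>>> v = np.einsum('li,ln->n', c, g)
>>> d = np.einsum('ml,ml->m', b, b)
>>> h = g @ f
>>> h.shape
(3, 7)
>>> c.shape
(3, 7)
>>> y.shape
(3,)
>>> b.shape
(29, 29)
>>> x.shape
(3,)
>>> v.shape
(3,)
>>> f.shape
(3, 7)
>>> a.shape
()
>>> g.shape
(3, 3)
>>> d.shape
(29,)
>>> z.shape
()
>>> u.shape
()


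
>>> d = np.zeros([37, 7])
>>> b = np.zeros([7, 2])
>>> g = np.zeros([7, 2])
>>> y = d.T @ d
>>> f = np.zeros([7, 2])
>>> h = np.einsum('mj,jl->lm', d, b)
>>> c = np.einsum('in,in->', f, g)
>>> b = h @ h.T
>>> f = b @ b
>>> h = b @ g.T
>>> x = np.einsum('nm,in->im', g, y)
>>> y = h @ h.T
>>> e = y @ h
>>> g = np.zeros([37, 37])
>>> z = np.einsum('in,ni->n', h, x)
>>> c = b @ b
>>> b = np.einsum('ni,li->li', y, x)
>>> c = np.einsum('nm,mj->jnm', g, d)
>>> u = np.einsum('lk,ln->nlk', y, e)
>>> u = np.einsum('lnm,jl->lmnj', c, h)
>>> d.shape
(37, 7)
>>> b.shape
(7, 2)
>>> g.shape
(37, 37)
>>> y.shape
(2, 2)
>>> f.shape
(2, 2)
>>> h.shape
(2, 7)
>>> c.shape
(7, 37, 37)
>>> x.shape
(7, 2)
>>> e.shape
(2, 7)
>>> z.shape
(7,)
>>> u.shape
(7, 37, 37, 2)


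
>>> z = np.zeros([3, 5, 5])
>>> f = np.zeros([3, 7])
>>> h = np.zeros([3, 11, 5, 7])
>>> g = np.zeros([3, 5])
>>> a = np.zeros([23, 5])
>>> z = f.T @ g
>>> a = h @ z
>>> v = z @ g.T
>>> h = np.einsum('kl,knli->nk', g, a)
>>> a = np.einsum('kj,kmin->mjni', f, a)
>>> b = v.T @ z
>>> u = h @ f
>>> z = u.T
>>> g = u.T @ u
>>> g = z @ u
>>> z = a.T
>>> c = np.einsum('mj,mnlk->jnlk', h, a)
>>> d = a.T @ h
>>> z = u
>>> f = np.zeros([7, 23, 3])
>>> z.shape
(11, 7)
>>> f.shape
(7, 23, 3)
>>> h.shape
(11, 3)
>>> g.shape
(7, 7)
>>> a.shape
(11, 7, 5, 5)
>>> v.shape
(7, 3)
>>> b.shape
(3, 5)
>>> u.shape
(11, 7)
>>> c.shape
(3, 7, 5, 5)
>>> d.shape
(5, 5, 7, 3)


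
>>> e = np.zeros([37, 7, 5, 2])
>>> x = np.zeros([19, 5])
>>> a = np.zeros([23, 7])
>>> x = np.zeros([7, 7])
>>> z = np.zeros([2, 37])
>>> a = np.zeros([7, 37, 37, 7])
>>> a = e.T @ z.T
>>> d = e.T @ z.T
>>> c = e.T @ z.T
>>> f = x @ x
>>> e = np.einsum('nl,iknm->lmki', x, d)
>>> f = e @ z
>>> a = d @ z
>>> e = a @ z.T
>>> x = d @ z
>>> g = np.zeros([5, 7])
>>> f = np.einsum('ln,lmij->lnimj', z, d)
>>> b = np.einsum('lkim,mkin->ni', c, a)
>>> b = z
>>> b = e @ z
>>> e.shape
(2, 5, 7, 2)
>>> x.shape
(2, 5, 7, 37)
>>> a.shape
(2, 5, 7, 37)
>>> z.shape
(2, 37)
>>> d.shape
(2, 5, 7, 2)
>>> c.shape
(2, 5, 7, 2)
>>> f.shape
(2, 37, 7, 5, 2)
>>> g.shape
(5, 7)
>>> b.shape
(2, 5, 7, 37)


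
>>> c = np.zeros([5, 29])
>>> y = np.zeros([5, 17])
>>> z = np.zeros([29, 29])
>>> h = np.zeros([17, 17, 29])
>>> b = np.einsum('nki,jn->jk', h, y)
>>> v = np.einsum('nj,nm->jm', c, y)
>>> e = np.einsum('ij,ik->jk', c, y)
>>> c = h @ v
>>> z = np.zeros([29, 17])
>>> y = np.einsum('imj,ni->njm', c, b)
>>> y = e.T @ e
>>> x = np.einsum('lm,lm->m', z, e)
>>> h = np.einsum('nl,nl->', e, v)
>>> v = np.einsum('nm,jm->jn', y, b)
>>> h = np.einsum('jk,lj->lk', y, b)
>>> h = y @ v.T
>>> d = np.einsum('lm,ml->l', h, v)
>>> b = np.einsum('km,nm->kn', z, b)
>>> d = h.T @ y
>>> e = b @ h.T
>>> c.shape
(17, 17, 17)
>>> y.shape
(17, 17)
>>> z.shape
(29, 17)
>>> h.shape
(17, 5)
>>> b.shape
(29, 5)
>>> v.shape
(5, 17)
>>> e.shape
(29, 17)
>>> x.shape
(17,)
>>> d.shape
(5, 17)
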